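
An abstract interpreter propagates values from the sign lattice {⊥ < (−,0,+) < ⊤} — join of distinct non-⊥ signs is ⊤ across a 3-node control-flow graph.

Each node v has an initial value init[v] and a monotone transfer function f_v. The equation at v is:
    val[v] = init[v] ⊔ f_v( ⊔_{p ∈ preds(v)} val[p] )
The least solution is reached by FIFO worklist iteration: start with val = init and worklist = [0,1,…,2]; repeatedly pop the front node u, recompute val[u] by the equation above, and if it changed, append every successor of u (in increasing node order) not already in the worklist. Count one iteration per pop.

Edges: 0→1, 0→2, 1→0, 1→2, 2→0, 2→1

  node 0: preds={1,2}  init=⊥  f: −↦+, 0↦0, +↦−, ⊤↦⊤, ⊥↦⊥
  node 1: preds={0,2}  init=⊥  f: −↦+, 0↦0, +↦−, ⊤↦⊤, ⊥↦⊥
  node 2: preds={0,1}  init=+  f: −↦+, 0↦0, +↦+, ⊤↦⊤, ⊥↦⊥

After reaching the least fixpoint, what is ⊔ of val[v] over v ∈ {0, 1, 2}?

⊤

Worklist (6 pops):
  #1 pop 0: in=+ → − (was ⊥); enqueue []
  #2 pop 1: in=⊤ → ⊤ (was ⊥); enqueue [0]
  #3 pop 2: in=⊤ → ⊤ (was +); enqueue [1]
  #4 pop 0: in=⊤ → ⊤ (was −); enqueue [2]
  #5 pop 1: in=⊤ → ⊤ (no change)
  #6 pop 2: in=⊤ → ⊤ (no change)

Fixpoint:
  val[0] = ⊤
  val[1] = ⊤
  val[2] = ⊤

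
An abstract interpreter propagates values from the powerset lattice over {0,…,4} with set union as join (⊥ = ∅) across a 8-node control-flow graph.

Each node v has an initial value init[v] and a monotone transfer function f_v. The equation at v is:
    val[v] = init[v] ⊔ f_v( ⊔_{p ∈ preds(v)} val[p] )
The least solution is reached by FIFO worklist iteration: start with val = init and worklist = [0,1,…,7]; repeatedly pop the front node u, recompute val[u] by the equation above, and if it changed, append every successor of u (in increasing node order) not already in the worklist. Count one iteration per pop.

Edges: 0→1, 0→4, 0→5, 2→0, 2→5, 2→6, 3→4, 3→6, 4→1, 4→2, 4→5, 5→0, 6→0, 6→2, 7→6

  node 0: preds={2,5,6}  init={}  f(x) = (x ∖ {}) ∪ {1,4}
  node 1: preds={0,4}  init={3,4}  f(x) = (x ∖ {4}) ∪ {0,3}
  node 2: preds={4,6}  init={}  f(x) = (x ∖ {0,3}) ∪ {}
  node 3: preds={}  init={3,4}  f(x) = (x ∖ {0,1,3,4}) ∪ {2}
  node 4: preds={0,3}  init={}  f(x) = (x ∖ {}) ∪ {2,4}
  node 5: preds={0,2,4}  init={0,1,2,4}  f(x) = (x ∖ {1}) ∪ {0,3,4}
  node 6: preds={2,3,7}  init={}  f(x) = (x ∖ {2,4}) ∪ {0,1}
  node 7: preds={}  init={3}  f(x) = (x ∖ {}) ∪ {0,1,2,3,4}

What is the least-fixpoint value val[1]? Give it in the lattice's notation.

{0,1,2,3,4}

Worklist (15 pops):
  #1 pop 0: in={0,1,2,4} → {0,1,2,4} (was {}); enqueue []
  #2 pop 1: in={0,1,2,4} → {0,1,2,3,4} (was {3,4}); enqueue []
  #3 pop 2: in={} → {} (no change)
  #4 pop 3: in={} → {2,3,4} (was {3,4}); enqueue []
  #5 pop 4: in={0,1,2,3,4} → {0,1,2,3,4} (was {}); enqueue [1,2]
  #6 pop 5: in={0,1,2,3,4} → {0,1,2,3,4} (was {0,1,2,4}); enqueue [0]
  #7 pop 6: in={2,3,4} → {0,1,3} (was {}); enqueue []
  #8 pop 7: in={} → {0,1,2,3,4} (was {3}); enqueue [6]
  #9 pop 1: in={0,1,2,3,4} → {0,1,2,3,4} (no change)
  #10 pop 2: in={0,1,2,3,4} → {1,2,4} (was {}); enqueue [5]
  #11 pop 0: in={0,1,2,3,4} → {0,1,2,3,4} (was {0,1,2,4}); enqueue [1,4]
  #12 pop 6: in={0,1,2,3,4} → {0,1,3} (no change)
  #13 pop 5: in={0,1,2,3,4} → {0,1,2,3,4} (no change)
  #14 pop 1: in={0,1,2,3,4} → {0,1,2,3,4} (no change)
  #15 pop 4: in={0,1,2,3,4} → {0,1,2,3,4} (no change)

Fixpoint:
  val[0] = {0,1,2,3,4}
  val[1] = {0,1,2,3,4}
  val[2] = {1,2,4}
  val[3] = {2,3,4}
  val[4] = {0,1,2,3,4}
  val[5] = {0,1,2,3,4}
  val[6] = {0,1,3}
  val[7] = {0,1,2,3,4}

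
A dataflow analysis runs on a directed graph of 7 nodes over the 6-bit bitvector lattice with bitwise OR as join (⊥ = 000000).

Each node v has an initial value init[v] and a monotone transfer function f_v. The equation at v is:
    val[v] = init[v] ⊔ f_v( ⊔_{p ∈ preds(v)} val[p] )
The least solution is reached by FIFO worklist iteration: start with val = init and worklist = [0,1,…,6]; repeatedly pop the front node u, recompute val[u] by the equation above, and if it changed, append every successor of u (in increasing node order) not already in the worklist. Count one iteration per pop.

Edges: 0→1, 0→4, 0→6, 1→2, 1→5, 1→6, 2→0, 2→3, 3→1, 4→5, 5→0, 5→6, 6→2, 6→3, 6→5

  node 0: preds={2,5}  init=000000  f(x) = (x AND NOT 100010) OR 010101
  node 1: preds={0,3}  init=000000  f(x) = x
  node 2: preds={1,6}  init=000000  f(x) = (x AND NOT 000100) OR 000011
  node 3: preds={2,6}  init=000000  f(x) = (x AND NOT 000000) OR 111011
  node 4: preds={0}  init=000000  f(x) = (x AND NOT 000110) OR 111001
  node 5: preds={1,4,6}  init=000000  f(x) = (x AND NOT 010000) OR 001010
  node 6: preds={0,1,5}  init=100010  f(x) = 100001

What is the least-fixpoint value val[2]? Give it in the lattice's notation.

111011

Trace (15 dequeues):
  [1] u=0 | in 000000 | out 010101 | prev 000000 | push {}
  [2] u=1 | in 010101 | out 010101 | prev 000000 | push {}
  [3] u=2 | in 110111 | out 110011 | prev 000000 | push {0}
  [4] u=3 | in 110011 | out 111011 | prev 000000 | push {1}
  [5] u=4 | in 010101 | out 111001 | prev 000000 | push {}
  [6] u=5 | in 111111 | out 101111 | prev 000000 | push {}
  [7] u=6 | in 111111 | out 100011 | prev 100010 | push {2,3,5}
  [8] u=0 | in 111111 | out 011101 | prev 010101 | push {4,6}
  [9] u=1 | in 111111 | out 111111 | prev 010101 | push {}
  [10] u=2 | in 111111 | out 111011 | prev 110011 | push {0}
  [11] u=3 | in 111011 | out 111011 | ==
  [12] u=5 | in 111111 | out 101111 | ==
  [13] u=4 | in 011101 | out 111001 | ==
  [14] u=6 | in 111111 | out 100011 | ==
  [15] u=0 | in 111111 | out 011101 | ==

Converged values:
  [0] 011101
  [1] 111111
  [2] 111011
  [3] 111011
  [4] 111001
  [5] 101111
  [6] 100011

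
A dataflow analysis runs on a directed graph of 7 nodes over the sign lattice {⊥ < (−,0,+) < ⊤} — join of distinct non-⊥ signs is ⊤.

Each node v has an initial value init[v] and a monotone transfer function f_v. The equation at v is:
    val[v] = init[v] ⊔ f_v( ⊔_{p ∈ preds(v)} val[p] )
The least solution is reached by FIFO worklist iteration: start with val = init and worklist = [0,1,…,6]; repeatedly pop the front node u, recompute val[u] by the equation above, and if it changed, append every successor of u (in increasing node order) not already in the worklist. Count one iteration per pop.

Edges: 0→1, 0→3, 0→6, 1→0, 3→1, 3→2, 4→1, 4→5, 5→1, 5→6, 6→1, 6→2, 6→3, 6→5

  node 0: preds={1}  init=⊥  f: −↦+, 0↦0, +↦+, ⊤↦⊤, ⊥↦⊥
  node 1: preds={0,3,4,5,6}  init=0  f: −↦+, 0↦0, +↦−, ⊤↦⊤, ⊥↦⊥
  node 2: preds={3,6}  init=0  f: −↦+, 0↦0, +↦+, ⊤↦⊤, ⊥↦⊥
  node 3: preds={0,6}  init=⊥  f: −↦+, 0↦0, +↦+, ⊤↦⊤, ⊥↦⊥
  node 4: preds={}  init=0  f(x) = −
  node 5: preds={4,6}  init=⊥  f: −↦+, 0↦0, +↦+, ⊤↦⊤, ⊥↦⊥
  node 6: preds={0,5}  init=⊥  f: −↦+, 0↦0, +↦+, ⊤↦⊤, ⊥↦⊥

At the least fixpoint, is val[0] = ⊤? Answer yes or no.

yes

Trace (16 dequeues):
  [1] u=0 | in 0 | out 0 | prev ⊥ | push {}
  [2] u=1 | in 0 | out 0 | ==
  [3] u=2 | in ⊥ | out 0 | ==
  [4] u=3 | in 0 | out 0 | prev ⊥ | push {1,2}
  [5] u=4 | in ⊥ | out ⊤ | prev 0 | push {}
  [6] u=5 | in ⊤ | out ⊤ | prev ⊥ | push {}
  [7] u=6 | in ⊤ | out ⊤ | prev ⊥ | push {3,5}
  [8] u=1 | in ⊤ | out ⊤ | prev 0 | push {0}
  [9] u=2 | in ⊤ | out ⊤ | prev 0 | push {}
  [10] u=3 | in ⊤ | out ⊤ | prev 0 | push {1,2}
  [11] u=5 | in ⊤ | out ⊤ | ==
  [12] u=0 | in ⊤ | out ⊤ | prev 0 | push {3,6}
  [13] u=1 | in ⊤ | out ⊤ | ==
  [14] u=2 | in ⊤ | out ⊤ | ==
  [15] u=3 | in ⊤ | out ⊤ | ==
  [16] u=6 | in ⊤ | out ⊤ | ==

Converged values:
  [0] ⊤
  [1] ⊤
  [2] ⊤
  [3] ⊤
  [4] ⊤
  [5] ⊤
  [6] ⊤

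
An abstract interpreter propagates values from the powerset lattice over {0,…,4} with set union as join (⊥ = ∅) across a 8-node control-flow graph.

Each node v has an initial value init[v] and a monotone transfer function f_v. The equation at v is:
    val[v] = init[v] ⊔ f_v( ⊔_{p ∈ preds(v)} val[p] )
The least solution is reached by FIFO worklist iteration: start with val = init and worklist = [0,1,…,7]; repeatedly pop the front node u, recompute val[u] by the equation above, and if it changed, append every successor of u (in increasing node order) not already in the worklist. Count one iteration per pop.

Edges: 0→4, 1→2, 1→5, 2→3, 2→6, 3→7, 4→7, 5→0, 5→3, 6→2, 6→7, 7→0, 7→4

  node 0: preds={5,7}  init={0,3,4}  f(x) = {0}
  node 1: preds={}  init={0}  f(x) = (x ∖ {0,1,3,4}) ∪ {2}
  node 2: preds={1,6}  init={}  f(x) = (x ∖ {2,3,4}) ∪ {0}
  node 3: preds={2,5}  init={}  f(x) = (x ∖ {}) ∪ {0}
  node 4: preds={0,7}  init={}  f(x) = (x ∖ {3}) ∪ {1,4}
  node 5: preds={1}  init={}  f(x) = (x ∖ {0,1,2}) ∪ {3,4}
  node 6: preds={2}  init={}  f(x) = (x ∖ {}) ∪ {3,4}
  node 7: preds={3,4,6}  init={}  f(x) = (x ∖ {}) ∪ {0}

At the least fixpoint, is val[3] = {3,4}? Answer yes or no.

no

Worklist (13 pops):
  #1 pop 0: in={} → {0,3,4} (no change)
  #2 pop 1: in={} → {0,2} (was {0}); enqueue []
  #3 pop 2: in={0,2} → {0} (was {}); enqueue []
  #4 pop 3: in={0} → {0} (was {}); enqueue []
  #5 pop 4: in={0,3,4} → {0,1,4} (was {}); enqueue []
  #6 pop 5: in={0,2} → {3,4} (was {}); enqueue [0,3]
  #7 pop 6: in={0} → {0,3,4} (was {}); enqueue [2]
  #8 pop 7: in={0,1,3,4} → {0,1,3,4} (was {}); enqueue [4]
  #9 pop 0: in={0,1,3,4} → {0,3,4} (no change)
  #10 pop 3: in={0,3,4} → {0,3,4} (was {0}); enqueue [7]
  #11 pop 2: in={0,2,3,4} → {0} (no change)
  #12 pop 4: in={0,1,3,4} → {0,1,4} (no change)
  #13 pop 7: in={0,1,3,4} → {0,1,3,4} (no change)

Fixpoint:
  val[0] = {0,3,4}
  val[1] = {0,2}
  val[2] = {0}
  val[3] = {0,3,4}
  val[4] = {0,1,4}
  val[5] = {3,4}
  val[6] = {0,3,4}
  val[7] = {0,1,3,4}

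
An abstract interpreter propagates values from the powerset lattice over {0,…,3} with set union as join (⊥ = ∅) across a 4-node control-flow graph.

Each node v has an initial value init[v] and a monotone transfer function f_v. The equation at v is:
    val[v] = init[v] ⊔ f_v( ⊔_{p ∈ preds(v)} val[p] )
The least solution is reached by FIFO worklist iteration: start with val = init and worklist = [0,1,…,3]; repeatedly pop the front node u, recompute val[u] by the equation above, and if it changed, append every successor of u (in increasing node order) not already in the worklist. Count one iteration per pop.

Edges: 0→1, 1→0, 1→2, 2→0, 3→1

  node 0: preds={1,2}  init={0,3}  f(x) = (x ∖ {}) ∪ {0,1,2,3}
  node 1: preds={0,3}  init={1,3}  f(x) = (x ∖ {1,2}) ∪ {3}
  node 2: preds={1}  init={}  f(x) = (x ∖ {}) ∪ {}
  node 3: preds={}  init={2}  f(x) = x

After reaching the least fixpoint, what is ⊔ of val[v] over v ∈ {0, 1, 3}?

{0,1,2,3}

Iteration log — 5 steps:
  step 1. node 0  ⊔preds={1,3}  new={0,1,2,3}  old={0,3}  +wl: 
  step 2. node 1  ⊔preds={0,1,2,3}  new={0,1,3}  old={1,3}  +wl: 0
  step 3. node 2  ⊔preds={0,1,3}  new={0,1,3}  old={}  +wl: 
  step 4. node 3  ⊔preds={}  new={2}  stable
  step 5. node 0  ⊔preds={0,1,3}  new={0,1,2,3}  stable

Least fixpoint reached:
  node 0: {0,1,2,3}
  node 1: {0,1,3}
  node 2: {0,1,3}
  node 3: {2}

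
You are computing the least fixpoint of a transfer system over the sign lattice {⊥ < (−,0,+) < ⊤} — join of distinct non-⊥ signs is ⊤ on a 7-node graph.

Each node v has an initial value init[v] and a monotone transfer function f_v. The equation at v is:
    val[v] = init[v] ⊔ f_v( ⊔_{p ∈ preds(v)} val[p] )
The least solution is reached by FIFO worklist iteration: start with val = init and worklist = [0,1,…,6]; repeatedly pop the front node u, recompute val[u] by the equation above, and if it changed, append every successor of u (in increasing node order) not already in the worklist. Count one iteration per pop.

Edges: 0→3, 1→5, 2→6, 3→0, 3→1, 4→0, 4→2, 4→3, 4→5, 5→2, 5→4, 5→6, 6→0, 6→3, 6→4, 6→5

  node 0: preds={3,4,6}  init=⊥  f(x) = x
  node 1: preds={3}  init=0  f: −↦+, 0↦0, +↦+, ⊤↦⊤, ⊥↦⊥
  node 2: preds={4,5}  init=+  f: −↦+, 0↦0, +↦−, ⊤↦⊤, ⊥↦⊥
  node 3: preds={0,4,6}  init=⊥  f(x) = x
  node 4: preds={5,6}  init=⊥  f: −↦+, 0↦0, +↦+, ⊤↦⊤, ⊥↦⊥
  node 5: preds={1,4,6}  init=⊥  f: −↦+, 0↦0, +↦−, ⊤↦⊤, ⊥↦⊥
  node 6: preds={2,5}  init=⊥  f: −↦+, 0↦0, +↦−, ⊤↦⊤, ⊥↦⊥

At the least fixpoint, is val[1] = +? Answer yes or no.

Worklist (18 pops):
  #1 pop 0: in=⊥ → ⊥ (no change)
  #2 pop 1: in=⊥ → 0 (no change)
  #3 pop 2: in=⊥ → + (no change)
  #4 pop 3: in=⊥ → ⊥ (no change)
  #5 pop 4: in=⊥ → ⊥ (no change)
  #6 pop 5: in=0 → 0 (was ⊥); enqueue [2,4]
  #7 pop 6: in=⊤ → ⊤ (was ⊥); enqueue [0,3,5]
  #8 pop 2: in=0 → ⊤ (was +); enqueue [6]
  #9 pop 4: in=⊤ → ⊤ (was ⊥); enqueue [2]
  #10 pop 0: in=⊤ → ⊤ (was ⊥); enqueue []
  #11 pop 3: in=⊤ → ⊤ (was ⊥); enqueue [0,1]
  #12 pop 5: in=⊤ → ⊤ (was 0); enqueue [4]
  #13 pop 6: in=⊤ → ⊤ (no change)
  #14 pop 2: in=⊤ → ⊤ (no change)
  #15 pop 0: in=⊤ → ⊤ (no change)
  #16 pop 1: in=⊤ → ⊤ (was 0); enqueue [5]
  #17 pop 4: in=⊤ → ⊤ (no change)
  #18 pop 5: in=⊤ → ⊤ (no change)

Fixpoint:
  val[0] = ⊤
  val[1] = ⊤
  val[2] = ⊤
  val[3] = ⊤
  val[4] = ⊤
  val[5] = ⊤
  val[6] = ⊤

no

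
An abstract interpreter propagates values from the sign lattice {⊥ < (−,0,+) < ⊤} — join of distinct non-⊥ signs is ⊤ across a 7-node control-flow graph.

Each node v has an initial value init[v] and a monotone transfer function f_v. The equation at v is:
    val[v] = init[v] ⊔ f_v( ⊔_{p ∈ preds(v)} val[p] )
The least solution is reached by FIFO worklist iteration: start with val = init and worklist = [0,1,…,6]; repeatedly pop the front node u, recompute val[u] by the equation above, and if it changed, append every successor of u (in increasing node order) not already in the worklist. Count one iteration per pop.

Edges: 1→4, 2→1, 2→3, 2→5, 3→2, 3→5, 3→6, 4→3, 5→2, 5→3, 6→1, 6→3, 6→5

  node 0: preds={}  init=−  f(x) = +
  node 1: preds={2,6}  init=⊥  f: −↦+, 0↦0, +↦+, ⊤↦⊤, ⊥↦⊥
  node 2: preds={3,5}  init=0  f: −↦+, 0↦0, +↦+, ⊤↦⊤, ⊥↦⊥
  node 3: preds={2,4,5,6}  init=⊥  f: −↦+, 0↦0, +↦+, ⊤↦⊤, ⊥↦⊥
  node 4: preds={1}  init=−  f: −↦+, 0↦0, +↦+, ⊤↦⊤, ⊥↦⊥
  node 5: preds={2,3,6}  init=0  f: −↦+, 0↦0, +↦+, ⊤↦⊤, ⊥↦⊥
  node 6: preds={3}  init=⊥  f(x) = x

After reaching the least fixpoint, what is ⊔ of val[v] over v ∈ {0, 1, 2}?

Trace (12 dequeues):
  [1] u=0 | in ⊥ | out ⊤ | prev − | push {}
  [2] u=1 | in 0 | out 0 | prev ⊥ | push {}
  [3] u=2 | in 0 | out 0 | ==
  [4] u=3 | in ⊤ | out ⊤ | prev ⊥ | push {2}
  [5] u=4 | in 0 | out ⊤ | prev − | push {3}
  [6] u=5 | in ⊤ | out ⊤ | prev 0 | push {}
  [7] u=6 | in ⊤ | out ⊤ | prev ⊥ | push {1,5}
  [8] u=2 | in ⊤ | out ⊤ | prev 0 | push {}
  [9] u=3 | in ⊤ | out ⊤ | ==
  [10] u=1 | in ⊤ | out ⊤ | prev 0 | push {4}
  [11] u=5 | in ⊤ | out ⊤ | ==
  [12] u=4 | in ⊤ | out ⊤ | ==

Converged values:
  [0] ⊤
  [1] ⊤
  [2] ⊤
  [3] ⊤
  [4] ⊤
  [5] ⊤
  [6] ⊤

⊤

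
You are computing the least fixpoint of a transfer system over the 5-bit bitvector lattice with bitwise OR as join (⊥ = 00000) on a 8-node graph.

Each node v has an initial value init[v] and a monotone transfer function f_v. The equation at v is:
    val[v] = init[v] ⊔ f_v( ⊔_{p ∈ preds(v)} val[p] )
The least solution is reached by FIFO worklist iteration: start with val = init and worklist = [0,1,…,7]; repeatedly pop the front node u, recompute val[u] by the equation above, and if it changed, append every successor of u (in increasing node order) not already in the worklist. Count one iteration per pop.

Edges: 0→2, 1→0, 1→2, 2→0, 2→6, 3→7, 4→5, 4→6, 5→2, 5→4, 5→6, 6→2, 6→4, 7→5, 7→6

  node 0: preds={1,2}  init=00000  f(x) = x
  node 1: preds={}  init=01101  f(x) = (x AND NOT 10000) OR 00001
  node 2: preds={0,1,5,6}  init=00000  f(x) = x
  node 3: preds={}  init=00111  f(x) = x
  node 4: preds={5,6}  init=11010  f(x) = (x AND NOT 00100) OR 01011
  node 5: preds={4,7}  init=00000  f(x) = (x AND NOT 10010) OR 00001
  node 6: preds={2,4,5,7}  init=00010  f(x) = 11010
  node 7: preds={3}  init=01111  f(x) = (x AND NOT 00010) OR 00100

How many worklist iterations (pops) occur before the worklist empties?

Trace (14 dequeues):
  [1] u=0 | in 01101 | out 01101 | prev 00000 | push {}
  [2] u=1 | in 00000 | out 01101 | ==
  [3] u=2 | in 01111 | out 01111 | prev 00000 | push {0}
  [4] u=3 | in 00000 | out 00111 | ==
  [5] u=4 | in 00010 | out 11011 | prev 11010 | push {}
  [6] u=5 | in 11111 | out 01101 | prev 00000 | push {2,4}
  [7] u=6 | in 11111 | out 11010 | prev 00010 | push {}
  [8] u=7 | in 00111 | out 01111 | ==
  [9] u=0 | in 01111 | out 01111 | prev 01101 | push {}
  [10] u=2 | in 11111 | out 11111 | prev 01111 | push {0,6}
  [11] u=4 | in 11111 | out 11011 | ==
  [12] u=0 | in 11111 | out 11111 | prev 01111 | push {2}
  [13] u=6 | in 11111 | out 11010 | ==
  [14] u=2 | in 11111 | out 11111 | ==

Converged values:
  [0] 11111
  [1] 01101
  [2] 11111
  [3] 00111
  [4] 11011
  [5] 01101
  [6] 11010
  [7] 01111

14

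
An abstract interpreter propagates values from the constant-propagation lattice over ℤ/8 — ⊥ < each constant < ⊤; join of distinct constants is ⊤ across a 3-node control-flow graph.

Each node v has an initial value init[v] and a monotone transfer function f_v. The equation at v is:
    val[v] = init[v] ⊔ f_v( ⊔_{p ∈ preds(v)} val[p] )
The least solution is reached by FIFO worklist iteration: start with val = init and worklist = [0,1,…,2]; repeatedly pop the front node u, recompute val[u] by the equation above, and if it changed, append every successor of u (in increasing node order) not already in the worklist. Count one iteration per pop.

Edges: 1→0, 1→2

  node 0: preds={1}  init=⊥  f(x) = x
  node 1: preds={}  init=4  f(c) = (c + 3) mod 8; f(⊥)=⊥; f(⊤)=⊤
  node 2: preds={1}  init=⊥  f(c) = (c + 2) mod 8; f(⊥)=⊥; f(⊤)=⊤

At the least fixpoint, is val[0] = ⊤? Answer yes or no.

no

Worklist (3 pops):
  #1 pop 0: in=4 → 4 (was ⊥); enqueue []
  #2 pop 1: in=⊥ → 4 (no change)
  #3 pop 2: in=4 → 6 (was ⊥); enqueue []

Fixpoint:
  val[0] = 4
  val[1] = 4
  val[2] = 6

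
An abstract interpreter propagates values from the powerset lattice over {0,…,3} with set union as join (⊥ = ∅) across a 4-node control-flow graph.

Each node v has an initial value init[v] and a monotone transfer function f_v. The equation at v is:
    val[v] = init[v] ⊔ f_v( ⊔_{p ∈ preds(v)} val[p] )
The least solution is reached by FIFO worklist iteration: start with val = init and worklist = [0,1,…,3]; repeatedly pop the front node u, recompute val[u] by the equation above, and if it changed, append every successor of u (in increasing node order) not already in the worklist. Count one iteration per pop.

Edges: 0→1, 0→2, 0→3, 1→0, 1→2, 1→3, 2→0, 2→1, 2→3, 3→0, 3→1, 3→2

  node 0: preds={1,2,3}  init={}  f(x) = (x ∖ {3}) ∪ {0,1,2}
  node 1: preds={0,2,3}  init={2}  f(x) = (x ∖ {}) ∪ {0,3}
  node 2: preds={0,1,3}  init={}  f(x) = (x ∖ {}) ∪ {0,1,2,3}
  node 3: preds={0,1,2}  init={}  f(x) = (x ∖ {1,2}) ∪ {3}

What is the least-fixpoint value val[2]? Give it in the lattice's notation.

Iteration log — 7 steps:
  step 1. node 0  ⊔preds={2}  new={0,1,2}  old={}  +wl: 
  step 2. node 1  ⊔preds={0,1,2}  new={0,1,2,3}  old={2}  +wl: 0
  step 3. node 2  ⊔preds={0,1,2,3}  new={0,1,2,3}  old={}  +wl: 1
  step 4. node 3  ⊔preds={0,1,2,3}  new={0,3}  old={}  +wl: 2
  step 5. node 0  ⊔preds={0,1,2,3}  new={0,1,2}  stable
  step 6. node 1  ⊔preds={0,1,2,3}  new={0,1,2,3}  stable
  step 7. node 2  ⊔preds={0,1,2,3}  new={0,1,2,3}  stable

Least fixpoint reached:
  node 0: {0,1,2}
  node 1: {0,1,2,3}
  node 2: {0,1,2,3}
  node 3: {0,3}

{0,1,2,3}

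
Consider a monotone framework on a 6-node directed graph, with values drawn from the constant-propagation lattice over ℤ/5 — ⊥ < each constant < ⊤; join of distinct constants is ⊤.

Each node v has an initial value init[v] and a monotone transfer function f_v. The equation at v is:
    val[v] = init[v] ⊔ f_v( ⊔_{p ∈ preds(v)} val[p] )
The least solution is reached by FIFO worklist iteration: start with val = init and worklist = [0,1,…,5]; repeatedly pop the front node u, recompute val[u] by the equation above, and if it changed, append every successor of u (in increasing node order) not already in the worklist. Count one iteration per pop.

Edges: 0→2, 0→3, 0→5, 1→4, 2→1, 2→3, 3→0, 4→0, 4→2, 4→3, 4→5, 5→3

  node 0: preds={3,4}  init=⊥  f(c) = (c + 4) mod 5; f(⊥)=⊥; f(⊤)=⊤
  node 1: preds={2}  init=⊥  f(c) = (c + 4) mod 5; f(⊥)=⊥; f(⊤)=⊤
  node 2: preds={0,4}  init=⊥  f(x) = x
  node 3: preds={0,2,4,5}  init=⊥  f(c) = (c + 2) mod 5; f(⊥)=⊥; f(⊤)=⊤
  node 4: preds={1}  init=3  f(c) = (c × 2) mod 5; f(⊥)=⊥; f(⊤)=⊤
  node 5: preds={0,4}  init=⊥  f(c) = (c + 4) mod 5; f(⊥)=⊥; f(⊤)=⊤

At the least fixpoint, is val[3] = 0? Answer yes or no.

no

Trace (14 dequeues):
  [1] u=0 | in 3 | out 2 | prev ⊥ | push {}
  [2] u=1 | in ⊥ | out ⊥ | ==
  [3] u=2 | in ⊤ | out ⊤ | prev ⊥ | push {1}
  [4] u=3 | in ⊤ | out ⊤ | prev ⊥ | push {0}
  [5] u=4 | in ⊥ | out 3 | ==
  [6] u=5 | in ⊤ | out ⊤ | prev ⊥ | push {3}
  [7] u=1 | in ⊤ | out ⊤ | prev ⊥ | push {4}
  [8] u=0 | in ⊤ | out ⊤ | prev 2 | push {2,5}
  [9] u=3 | in ⊤ | out ⊤ | ==
  [10] u=4 | in ⊤ | out ⊤ | prev 3 | push {0,3}
  [11] u=2 | in ⊤ | out ⊤ | ==
  [12] u=5 | in ⊤ | out ⊤ | ==
  [13] u=0 | in ⊤ | out ⊤ | ==
  [14] u=3 | in ⊤ | out ⊤ | ==

Converged values:
  [0] ⊤
  [1] ⊤
  [2] ⊤
  [3] ⊤
  [4] ⊤
  [5] ⊤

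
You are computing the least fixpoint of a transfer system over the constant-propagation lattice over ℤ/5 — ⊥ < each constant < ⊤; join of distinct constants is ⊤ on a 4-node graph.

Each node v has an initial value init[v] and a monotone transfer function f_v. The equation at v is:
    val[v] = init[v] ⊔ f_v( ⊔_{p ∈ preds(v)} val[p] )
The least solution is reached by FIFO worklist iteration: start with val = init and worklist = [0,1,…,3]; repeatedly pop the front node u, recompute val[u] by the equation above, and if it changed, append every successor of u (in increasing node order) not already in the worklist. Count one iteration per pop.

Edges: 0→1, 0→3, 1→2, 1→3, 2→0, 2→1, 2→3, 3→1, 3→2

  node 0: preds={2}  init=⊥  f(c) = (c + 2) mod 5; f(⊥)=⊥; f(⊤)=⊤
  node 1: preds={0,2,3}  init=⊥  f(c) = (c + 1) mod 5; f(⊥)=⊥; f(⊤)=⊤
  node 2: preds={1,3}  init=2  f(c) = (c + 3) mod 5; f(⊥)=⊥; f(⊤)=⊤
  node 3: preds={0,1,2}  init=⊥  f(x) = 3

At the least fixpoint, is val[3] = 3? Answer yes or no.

yes

Trace (8 dequeues):
  [1] u=0 | in 2 | out 4 | prev ⊥ | push {}
  [2] u=1 | in ⊤ | out ⊤ | prev ⊥ | push {}
  [3] u=2 | in ⊤ | out ⊤ | prev 2 | push {0,1}
  [4] u=3 | in ⊤ | out 3 | prev ⊥ | push {2}
  [5] u=0 | in ⊤ | out ⊤ | prev 4 | push {3}
  [6] u=1 | in ⊤ | out ⊤ | ==
  [7] u=2 | in ⊤ | out ⊤ | ==
  [8] u=3 | in ⊤ | out 3 | ==

Converged values:
  [0] ⊤
  [1] ⊤
  [2] ⊤
  [3] 3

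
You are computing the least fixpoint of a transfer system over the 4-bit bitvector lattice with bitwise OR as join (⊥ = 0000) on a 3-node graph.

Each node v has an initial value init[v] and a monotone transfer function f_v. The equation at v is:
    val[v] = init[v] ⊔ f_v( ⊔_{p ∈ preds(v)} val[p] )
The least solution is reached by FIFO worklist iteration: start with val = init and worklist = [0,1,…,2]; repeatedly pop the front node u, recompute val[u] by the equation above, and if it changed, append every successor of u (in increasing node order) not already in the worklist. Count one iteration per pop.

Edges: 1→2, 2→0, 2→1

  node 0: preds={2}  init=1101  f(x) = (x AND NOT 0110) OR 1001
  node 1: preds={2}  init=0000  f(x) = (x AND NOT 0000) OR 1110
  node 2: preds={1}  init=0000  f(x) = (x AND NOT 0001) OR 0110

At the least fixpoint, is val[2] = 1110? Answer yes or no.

Worklist (5 pops):
  #1 pop 0: in=0000 → 1101 (no change)
  #2 pop 1: in=0000 → 1110 (was 0000); enqueue []
  #3 pop 2: in=1110 → 1110 (was 0000); enqueue [0,1]
  #4 pop 0: in=1110 → 1101 (no change)
  #5 pop 1: in=1110 → 1110 (no change)

Fixpoint:
  val[0] = 1101
  val[1] = 1110
  val[2] = 1110

yes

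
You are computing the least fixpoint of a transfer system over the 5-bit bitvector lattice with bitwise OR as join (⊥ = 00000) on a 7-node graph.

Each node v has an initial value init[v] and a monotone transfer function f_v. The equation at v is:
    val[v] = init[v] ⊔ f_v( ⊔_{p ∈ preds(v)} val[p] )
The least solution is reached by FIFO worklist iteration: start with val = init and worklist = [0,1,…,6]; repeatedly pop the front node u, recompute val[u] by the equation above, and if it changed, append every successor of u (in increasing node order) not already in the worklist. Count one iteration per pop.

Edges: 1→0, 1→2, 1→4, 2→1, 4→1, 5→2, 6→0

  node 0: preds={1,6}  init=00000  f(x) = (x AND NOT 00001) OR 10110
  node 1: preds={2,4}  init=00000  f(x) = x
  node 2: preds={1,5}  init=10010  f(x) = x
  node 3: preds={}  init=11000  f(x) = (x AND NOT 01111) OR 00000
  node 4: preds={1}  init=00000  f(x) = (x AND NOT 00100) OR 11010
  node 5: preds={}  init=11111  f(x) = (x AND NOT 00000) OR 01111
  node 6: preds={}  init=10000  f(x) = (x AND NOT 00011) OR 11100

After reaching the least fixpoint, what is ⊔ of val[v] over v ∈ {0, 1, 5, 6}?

Trace (13 dequeues):
  [1] u=0 | in 10000 | out 10110 | prev 00000 | push {}
  [2] u=1 | in 10010 | out 10010 | prev 00000 | push {0}
  [3] u=2 | in 11111 | out 11111 | prev 10010 | push {1}
  [4] u=3 | in 00000 | out 11000 | ==
  [5] u=4 | in 10010 | out 11010 | prev 00000 | push {}
  [6] u=5 | in 00000 | out 11111 | ==
  [7] u=6 | in 00000 | out 11100 | prev 10000 | push {}
  [8] u=0 | in 11110 | out 11110 | prev 10110 | push {}
  [9] u=1 | in 11111 | out 11111 | prev 10010 | push {0,2,4}
  [10] u=0 | in 11111 | out 11110 | ==
  [11] u=2 | in 11111 | out 11111 | ==
  [12] u=4 | in 11111 | out 11011 | prev 11010 | push {1}
  [13] u=1 | in 11111 | out 11111 | ==

Converged values:
  [0] 11110
  [1] 11111
  [2] 11111
  [3] 11000
  [4] 11011
  [5] 11111
  [6] 11100

11111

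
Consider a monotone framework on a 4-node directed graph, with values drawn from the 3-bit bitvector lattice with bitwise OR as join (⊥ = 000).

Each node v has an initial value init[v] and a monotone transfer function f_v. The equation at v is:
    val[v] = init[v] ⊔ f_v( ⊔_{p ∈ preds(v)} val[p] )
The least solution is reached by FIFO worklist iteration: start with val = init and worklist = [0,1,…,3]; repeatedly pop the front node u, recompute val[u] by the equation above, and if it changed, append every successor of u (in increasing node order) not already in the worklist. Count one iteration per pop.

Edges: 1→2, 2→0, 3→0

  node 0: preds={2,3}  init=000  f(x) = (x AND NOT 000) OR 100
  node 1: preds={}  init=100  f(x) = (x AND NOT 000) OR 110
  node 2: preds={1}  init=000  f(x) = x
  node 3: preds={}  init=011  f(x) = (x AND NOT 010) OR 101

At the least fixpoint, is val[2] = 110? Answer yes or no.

Iteration log — 5 steps:
  step 1. node 0  ⊔preds=011  new=111  old=000  +wl: 
  step 2. node 1  ⊔preds=000  new=110  old=100  +wl: 
  step 3. node 2  ⊔preds=110  new=110  old=000  +wl: 0
  step 4. node 3  ⊔preds=000  new=111  old=011  +wl: 
  step 5. node 0  ⊔preds=111  new=111  stable

Least fixpoint reached:
  node 0: 111
  node 1: 110
  node 2: 110
  node 3: 111

yes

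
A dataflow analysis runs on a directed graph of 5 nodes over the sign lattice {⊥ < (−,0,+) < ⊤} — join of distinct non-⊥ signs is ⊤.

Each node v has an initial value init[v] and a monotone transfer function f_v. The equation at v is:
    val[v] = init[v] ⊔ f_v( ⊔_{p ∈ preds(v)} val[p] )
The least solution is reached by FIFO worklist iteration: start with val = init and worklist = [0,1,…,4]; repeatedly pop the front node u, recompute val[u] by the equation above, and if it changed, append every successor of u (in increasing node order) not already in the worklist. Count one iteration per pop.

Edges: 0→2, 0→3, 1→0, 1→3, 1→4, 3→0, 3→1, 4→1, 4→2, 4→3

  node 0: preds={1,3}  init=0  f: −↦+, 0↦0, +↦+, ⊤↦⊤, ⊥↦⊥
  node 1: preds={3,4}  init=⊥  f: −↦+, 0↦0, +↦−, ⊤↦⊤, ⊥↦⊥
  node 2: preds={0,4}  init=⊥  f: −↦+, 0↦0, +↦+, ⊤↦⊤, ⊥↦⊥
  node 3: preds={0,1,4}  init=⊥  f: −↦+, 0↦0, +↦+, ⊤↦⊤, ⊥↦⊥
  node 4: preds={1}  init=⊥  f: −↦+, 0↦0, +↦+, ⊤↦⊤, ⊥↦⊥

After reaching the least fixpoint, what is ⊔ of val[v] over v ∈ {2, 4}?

0

Worklist (13 pops):
  #1 pop 0: in=⊥ → 0 (no change)
  #2 pop 1: in=⊥ → ⊥ (no change)
  #3 pop 2: in=0 → 0 (was ⊥); enqueue []
  #4 pop 3: in=0 → 0 (was ⊥); enqueue [0,1]
  #5 pop 4: in=⊥ → ⊥ (no change)
  #6 pop 0: in=0 → 0 (no change)
  #7 pop 1: in=0 → 0 (was ⊥); enqueue [0,3,4]
  #8 pop 0: in=0 → 0 (no change)
  #9 pop 3: in=0 → 0 (no change)
  #10 pop 4: in=0 → 0 (was ⊥); enqueue [1,2,3]
  #11 pop 1: in=0 → 0 (no change)
  #12 pop 2: in=0 → 0 (no change)
  #13 pop 3: in=0 → 0 (no change)

Fixpoint:
  val[0] = 0
  val[1] = 0
  val[2] = 0
  val[3] = 0
  val[4] = 0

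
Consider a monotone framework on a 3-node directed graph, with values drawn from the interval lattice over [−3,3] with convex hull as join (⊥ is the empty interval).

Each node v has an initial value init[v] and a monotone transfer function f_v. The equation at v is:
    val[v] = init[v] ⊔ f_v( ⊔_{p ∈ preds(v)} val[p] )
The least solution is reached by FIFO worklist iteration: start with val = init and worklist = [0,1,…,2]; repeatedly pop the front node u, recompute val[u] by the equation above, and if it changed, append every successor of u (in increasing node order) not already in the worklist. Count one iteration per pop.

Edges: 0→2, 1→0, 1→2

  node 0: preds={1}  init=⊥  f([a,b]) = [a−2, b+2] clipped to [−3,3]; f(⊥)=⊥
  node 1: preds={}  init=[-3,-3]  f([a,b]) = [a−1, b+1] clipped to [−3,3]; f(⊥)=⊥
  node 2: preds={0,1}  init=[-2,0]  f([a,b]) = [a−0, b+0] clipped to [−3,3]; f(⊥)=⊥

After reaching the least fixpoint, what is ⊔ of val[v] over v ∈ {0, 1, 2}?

Iteration log — 3 steps:
  step 1. node 0  ⊔preds=[-3,-3]  new=[-3,-1]  old=⊥  +wl: 
  step 2. node 1  ⊔preds=⊥  new=[-3,-3]  stable
  step 3. node 2  ⊔preds=[-3,-1]  new=[-3,0]  old=[-2,0]  +wl: 

Least fixpoint reached:
  node 0: [-3,-1]
  node 1: [-3,-3]
  node 2: [-3,0]

[-3,0]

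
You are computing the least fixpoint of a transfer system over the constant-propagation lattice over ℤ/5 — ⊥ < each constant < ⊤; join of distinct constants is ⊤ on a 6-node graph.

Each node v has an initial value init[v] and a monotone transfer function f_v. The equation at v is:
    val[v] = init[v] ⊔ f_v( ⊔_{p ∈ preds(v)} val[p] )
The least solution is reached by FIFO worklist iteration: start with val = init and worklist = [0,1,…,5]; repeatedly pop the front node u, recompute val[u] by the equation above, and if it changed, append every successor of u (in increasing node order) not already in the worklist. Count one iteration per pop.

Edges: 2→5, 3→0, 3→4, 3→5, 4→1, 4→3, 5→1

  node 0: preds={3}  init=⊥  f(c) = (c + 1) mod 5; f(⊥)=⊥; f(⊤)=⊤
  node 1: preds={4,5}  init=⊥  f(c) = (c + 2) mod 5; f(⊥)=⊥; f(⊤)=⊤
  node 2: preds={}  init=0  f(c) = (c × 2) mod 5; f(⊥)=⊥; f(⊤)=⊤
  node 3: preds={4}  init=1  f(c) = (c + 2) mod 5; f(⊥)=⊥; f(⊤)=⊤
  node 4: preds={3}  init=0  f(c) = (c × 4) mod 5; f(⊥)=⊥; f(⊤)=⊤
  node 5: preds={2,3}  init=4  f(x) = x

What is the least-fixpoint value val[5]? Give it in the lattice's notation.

Trace (9 dequeues):
  [1] u=0 | in 1 | out 2 | prev ⊥ | push {}
  [2] u=1 | in ⊤ | out ⊤ | prev ⊥ | push {}
  [3] u=2 | in ⊥ | out 0 | ==
  [4] u=3 | in 0 | out ⊤ | prev 1 | push {0}
  [5] u=4 | in ⊤ | out ⊤ | prev 0 | push {1,3}
  [6] u=5 | in ⊤ | out ⊤ | prev 4 | push {}
  [7] u=0 | in ⊤ | out ⊤ | prev 2 | push {}
  [8] u=1 | in ⊤ | out ⊤ | ==
  [9] u=3 | in ⊤ | out ⊤ | ==

Converged values:
  [0] ⊤
  [1] ⊤
  [2] 0
  [3] ⊤
  [4] ⊤
  [5] ⊤

⊤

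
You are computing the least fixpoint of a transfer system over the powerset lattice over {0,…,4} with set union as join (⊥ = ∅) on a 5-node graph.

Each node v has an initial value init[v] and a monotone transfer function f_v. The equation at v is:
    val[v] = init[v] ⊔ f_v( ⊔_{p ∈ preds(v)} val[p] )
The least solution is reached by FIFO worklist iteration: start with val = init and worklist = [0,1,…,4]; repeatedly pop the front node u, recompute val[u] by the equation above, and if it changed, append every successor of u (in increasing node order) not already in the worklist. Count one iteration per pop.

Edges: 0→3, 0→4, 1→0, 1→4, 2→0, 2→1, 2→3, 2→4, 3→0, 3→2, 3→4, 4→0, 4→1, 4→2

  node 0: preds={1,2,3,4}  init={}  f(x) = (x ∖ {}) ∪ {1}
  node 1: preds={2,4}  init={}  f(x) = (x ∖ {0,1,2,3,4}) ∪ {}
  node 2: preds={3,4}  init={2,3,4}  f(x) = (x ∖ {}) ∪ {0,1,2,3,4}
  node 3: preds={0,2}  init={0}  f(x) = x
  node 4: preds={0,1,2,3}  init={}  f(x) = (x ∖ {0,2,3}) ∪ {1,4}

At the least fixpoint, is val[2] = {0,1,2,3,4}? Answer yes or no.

Worklist (8 pops):
  #1 pop 0: in={0,2,3,4} → {0,1,2,3,4} (was {}); enqueue []
  #2 pop 1: in={2,3,4} → {} (no change)
  #3 pop 2: in={0} → {0,1,2,3,4} (was {2,3,4}); enqueue [0,1]
  #4 pop 3: in={0,1,2,3,4} → {0,1,2,3,4} (was {0}); enqueue [2]
  #5 pop 4: in={0,1,2,3,4} → {1,4} (was {}); enqueue []
  #6 pop 0: in={0,1,2,3,4} → {0,1,2,3,4} (no change)
  #7 pop 1: in={0,1,2,3,4} → {} (no change)
  #8 pop 2: in={0,1,2,3,4} → {0,1,2,3,4} (no change)

Fixpoint:
  val[0] = {0,1,2,3,4}
  val[1] = {}
  val[2] = {0,1,2,3,4}
  val[3] = {0,1,2,3,4}
  val[4] = {1,4}

yes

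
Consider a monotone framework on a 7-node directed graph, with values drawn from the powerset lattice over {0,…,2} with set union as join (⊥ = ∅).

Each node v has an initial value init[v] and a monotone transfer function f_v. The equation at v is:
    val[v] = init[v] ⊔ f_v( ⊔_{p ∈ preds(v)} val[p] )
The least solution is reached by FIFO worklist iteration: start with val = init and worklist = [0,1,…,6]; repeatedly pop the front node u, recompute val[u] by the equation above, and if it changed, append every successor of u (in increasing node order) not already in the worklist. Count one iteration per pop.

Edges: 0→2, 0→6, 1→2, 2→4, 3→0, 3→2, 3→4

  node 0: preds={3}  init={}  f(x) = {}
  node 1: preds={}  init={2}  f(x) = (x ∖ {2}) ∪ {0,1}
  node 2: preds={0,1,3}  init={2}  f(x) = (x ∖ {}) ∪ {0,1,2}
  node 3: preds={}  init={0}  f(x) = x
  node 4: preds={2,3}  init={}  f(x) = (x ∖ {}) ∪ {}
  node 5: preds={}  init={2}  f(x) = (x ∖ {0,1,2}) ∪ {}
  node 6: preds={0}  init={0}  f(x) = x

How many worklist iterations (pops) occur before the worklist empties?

Worklist (7 pops):
  #1 pop 0: in={0} → {} (no change)
  #2 pop 1: in={} → {0,1,2} (was {2}); enqueue []
  #3 pop 2: in={0,1,2} → {0,1,2} (was {2}); enqueue []
  #4 pop 3: in={} → {0} (no change)
  #5 pop 4: in={0,1,2} → {0,1,2} (was {}); enqueue []
  #6 pop 5: in={} → {2} (no change)
  #7 pop 6: in={} → {0} (no change)

Fixpoint:
  val[0] = {}
  val[1] = {0,1,2}
  val[2] = {0,1,2}
  val[3] = {0}
  val[4] = {0,1,2}
  val[5] = {2}
  val[6] = {0}

7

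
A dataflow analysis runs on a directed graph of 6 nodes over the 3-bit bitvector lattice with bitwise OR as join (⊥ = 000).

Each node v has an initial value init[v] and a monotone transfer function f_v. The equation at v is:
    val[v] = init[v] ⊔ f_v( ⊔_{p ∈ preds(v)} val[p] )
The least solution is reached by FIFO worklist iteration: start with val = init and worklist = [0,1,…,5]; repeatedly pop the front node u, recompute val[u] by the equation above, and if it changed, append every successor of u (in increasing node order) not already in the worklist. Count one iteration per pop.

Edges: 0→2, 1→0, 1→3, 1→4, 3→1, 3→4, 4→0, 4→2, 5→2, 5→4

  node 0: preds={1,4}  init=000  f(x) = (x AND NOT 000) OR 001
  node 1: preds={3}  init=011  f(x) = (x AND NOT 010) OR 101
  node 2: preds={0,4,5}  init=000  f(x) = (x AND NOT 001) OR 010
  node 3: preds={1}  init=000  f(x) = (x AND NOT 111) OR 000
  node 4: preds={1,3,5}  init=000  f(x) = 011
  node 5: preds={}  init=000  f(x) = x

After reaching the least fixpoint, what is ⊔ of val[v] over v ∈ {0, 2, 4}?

Trace (8 dequeues):
  [1] u=0 | in 011 | out 011 | prev 000 | push {}
  [2] u=1 | in 000 | out 111 | prev 011 | push {0}
  [3] u=2 | in 011 | out 010 | prev 000 | push {}
  [4] u=3 | in 111 | out 000 | ==
  [5] u=4 | in 111 | out 011 | prev 000 | push {2}
  [6] u=5 | in 000 | out 000 | ==
  [7] u=0 | in 111 | out 111 | prev 011 | push {}
  [8] u=2 | in 111 | out 110 | prev 010 | push {}

Converged values:
  [0] 111
  [1] 111
  [2] 110
  [3] 000
  [4] 011
  [5] 000

111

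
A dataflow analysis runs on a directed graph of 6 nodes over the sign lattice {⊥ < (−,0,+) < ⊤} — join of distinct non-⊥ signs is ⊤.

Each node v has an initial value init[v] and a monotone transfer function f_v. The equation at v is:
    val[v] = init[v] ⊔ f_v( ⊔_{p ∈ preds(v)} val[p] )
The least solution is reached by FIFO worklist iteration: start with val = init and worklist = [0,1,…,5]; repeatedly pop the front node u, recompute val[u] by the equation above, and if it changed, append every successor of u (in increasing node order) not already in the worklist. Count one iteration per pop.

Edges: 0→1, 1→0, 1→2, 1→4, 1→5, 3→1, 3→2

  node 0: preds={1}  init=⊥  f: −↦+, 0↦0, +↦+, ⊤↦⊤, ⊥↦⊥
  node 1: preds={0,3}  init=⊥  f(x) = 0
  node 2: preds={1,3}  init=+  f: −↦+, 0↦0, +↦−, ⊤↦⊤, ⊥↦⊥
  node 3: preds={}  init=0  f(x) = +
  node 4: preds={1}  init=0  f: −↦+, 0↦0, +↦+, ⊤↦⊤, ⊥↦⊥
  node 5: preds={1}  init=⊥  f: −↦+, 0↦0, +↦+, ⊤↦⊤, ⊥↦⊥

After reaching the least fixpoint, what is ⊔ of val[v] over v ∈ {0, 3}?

⊤

Worklist (9 pops):
  #1 pop 0: in=⊥ → ⊥ (no change)
  #2 pop 1: in=0 → 0 (was ⊥); enqueue [0]
  #3 pop 2: in=0 → ⊤ (was +); enqueue []
  #4 pop 3: in=⊥ → ⊤ (was 0); enqueue [1,2]
  #5 pop 4: in=0 → 0 (no change)
  #6 pop 5: in=0 → 0 (was ⊥); enqueue []
  #7 pop 0: in=0 → 0 (was ⊥); enqueue []
  #8 pop 1: in=⊤ → 0 (no change)
  #9 pop 2: in=⊤ → ⊤ (no change)

Fixpoint:
  val[0] = 0
  val[1] = 0
  val[2] = ⊤
  val[3] = ⊤
  val[4] = 0
  val[5] = 0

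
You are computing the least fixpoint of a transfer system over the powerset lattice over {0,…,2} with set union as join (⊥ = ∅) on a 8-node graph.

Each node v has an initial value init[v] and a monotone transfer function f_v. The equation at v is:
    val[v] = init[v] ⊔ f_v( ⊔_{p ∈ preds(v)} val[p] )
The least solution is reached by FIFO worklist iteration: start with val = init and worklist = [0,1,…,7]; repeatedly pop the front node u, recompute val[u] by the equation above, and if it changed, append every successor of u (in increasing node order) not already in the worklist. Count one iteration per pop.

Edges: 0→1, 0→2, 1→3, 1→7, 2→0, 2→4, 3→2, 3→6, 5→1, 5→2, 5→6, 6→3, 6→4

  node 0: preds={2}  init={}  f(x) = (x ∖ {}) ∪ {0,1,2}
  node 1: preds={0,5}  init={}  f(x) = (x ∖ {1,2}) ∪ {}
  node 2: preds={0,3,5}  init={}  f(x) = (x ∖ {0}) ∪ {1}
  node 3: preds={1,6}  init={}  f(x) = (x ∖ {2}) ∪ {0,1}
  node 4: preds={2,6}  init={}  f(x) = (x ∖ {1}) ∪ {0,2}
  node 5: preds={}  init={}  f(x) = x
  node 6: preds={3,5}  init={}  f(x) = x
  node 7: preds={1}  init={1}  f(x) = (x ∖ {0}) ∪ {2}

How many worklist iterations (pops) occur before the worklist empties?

12

Iteration log — 12 steps:
  step 1. node 0  ⊔preds={}  new={0,1,2}  old={}  +wl: 
  step 2. node 1  ⊔preds={0,1,2}  new={0}  old={}  +wl: 
  step 3. node 2  ⊔preds={0,1,2}  new={1,2}  old={}  +wl: 0
  step 4. node 3  ⊔preds={0}  new={0,1}  old={}  +wl: 2
  step 5. node 4  ⊔preds={1,2}  new={0,2}  old={}  +wl: 
  step 6. node 5  ⊔preds={}  new={}  stable
  step 7. node 6  ⊔preds={0,1}  new={0,1}  old={}  +wl: 3,4
  step 8. node 7  ⊔preds={0}  new={1,2}  old={1}  +wl: 
  step 9. node 0  ⊔preds={1,2}  new={0,1,2}  stable
  step 10. node 2  ⊔preds={0,1,2}  new={1,2}  stable
  step 11. node 3  ⊔preds={0,1}  new={0,1}  stable
  step 12. node 4  ⊔preds={0,1,2}  new={0,2}  stable

Least fixpoint reached:
  node 0: {0,1,2}
  node 1: {0}
  node 2: {1,2}
  node 3: {0,1}
  node 4: {0,2}
  node 5: {}
  node 6: {0,1}
  node 7: {1,2}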